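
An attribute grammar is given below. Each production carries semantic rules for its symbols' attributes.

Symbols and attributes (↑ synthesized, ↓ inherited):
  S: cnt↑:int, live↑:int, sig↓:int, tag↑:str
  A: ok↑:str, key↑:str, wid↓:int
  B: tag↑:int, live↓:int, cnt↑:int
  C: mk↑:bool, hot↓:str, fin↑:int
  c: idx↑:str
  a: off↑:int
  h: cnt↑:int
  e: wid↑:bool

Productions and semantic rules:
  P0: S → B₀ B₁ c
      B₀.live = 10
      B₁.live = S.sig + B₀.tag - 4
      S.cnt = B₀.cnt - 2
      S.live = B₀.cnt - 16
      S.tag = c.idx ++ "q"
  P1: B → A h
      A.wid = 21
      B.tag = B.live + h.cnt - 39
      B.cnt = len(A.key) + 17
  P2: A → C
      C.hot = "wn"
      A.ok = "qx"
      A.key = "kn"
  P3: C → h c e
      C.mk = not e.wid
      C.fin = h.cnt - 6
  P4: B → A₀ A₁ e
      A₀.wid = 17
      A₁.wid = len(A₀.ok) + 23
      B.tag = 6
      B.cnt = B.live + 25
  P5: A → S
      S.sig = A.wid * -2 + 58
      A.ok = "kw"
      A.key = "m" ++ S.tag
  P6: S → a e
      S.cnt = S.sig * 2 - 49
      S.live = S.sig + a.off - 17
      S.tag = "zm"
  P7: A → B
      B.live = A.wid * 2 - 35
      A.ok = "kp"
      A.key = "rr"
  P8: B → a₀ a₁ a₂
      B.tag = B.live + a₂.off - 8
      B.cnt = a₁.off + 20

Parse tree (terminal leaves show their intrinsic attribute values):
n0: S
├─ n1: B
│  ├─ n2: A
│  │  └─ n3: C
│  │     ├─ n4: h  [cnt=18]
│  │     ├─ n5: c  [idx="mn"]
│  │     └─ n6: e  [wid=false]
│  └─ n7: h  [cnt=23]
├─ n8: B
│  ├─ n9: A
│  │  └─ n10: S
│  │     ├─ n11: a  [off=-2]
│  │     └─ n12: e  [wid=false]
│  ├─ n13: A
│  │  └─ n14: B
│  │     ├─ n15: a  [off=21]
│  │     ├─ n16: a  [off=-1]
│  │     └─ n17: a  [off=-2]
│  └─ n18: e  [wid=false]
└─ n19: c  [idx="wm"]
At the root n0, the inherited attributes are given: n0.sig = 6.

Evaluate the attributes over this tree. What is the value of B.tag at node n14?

5

1. n0.sig = 6  [given at root]
2. n1.live = 10  [10]
3. n2.wid = 21  [21]
4. n3.hot = "wn"  ["wn"]
5. n4.cnt = 18  [terminal]
6. n5.idx = "mn"  [terminal]
7. n6.wid = false  [terminal]
8. n3.mk = true  [not e.wid]
9. n3.fin = 12  [h.cnt - 6]
10. n2.ok = "qx"  ["qx"]
11. n2.key = "kn"  ["kn"]
12. n7.cnt = 23  [terminal]
13. n1.tag = -6  [B.live + h.cnt - 39]
14. n1.cnt = 19  [len(A.key) + 17]
15. n8.live = -4  [S.sig + B₀.tag - 4]
16. n9.wid = 17  [17]
17. n10.sig = 24  [A.wid * -2 + 58]
18. n11.off = -2  [terminal]
19. n12.wid = false  [terminal]
20. n10.cnt = -1  [S.sig * 2 - 49]
21. n10.live = 5  [S.sig + a.off - 17]
22. n10.tag = "zm"  ["zm"]
23. n9.ok = "kw"  ["kw"]
24. n9.key = "mzm"  ["m" ++ S.tag]
25. n13.wid = 25  [len(A₀.ok) + 23]
26. n14.live = 15  [A.wid * 2 - 35]
27. n15.off = 21  [terminal]
28. n16.off = -1  [terminal]
29. n17.off = -2  [terminal]
30. n14.tag = 5  [B.live + a₂.off - 8]
31. n14.cnt = 19  [a₁.off + 20]
32. n13.ok = "kp"  ["kp"]
33. n13.key = "rr"  ["rr"]
34. n18.wid = false  [terminal]
35. n8.tag = 6  [6]
36. n8.cnt = 21  [B.live + 25]
37. n19.idx = "wm"  [terminal]
38. n0.cnt = 17  [B₀.cnt - 2]
39. n0.live = 3  [B₀.cnt - 16]
40. n0.tag = "wmq"  [c.idx ++ "q"]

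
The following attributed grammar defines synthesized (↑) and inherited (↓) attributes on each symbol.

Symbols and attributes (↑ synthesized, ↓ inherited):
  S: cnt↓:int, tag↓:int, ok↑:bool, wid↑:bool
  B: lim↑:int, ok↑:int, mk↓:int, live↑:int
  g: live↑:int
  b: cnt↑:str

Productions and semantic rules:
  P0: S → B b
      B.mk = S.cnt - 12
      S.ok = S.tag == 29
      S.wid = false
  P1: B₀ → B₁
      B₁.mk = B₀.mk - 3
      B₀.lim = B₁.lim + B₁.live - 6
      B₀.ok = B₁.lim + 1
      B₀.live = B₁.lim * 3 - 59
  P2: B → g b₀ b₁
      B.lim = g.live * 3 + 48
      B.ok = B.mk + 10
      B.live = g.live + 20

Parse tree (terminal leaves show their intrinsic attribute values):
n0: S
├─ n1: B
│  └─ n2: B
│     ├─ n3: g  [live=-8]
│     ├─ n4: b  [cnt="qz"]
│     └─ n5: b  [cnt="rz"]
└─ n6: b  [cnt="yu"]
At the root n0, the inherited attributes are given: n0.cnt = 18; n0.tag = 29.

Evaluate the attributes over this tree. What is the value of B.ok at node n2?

13

1. n0.cnt = 18  [given at root]
2. n0.tag = 29  [given at root]
3. n1.mk = 6  [S.cnt - 12]
4. n2.mk = 3  [B₀.mk - 3]
5. n3.live = -8  [terminal]
6. n4.cnt = "qz"  [terminal]
7. n5.cnt = "rz"  [terminal]
8. n2.lim = 24  [g.live * 3 + 48]
9. n2.ok = 13  [B.mk + 10]
10. n2.live = 12  [g.live + 20]
11. n1.lim = 30  [B₁.lim + B₁.live - 6]
12. n1.ok = 25  [B₁.lim + 1]
13. n1.live = 13  [B₁.lim * 3 - 59]
14. n6.cnt = "yu"  [terminal]
15. n0.ok = true  [S.tag == 29]
16. n0.wid = false  [false]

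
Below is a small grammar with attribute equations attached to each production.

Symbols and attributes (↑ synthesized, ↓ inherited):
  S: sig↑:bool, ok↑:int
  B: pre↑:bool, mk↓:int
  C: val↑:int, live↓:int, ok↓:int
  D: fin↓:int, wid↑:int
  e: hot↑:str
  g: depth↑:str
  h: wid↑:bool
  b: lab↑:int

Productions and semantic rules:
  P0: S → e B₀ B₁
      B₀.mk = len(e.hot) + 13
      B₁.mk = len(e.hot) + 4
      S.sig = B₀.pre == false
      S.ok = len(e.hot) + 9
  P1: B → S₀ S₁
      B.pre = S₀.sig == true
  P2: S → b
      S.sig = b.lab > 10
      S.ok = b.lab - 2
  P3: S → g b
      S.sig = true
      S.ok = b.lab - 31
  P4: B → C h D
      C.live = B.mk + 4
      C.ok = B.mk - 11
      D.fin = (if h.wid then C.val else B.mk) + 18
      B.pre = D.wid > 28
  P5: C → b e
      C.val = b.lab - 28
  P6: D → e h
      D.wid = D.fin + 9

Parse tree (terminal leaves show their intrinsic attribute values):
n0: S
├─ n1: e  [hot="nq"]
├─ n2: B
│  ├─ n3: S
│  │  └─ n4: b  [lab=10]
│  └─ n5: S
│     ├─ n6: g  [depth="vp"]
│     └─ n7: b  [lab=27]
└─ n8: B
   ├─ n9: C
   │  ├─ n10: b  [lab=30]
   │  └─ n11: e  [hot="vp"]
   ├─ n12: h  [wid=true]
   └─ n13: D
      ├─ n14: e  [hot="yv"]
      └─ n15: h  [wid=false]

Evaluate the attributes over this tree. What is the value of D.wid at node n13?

1. n1.hot = "nq"  [terminal]
2. n2.mk = 15  [len(e.hot) + 13]
3. n4.lab = 10  [terminal]
4. n3.sig = false  [b.lab > 10]
5. n3.ok = 8  [b.lab - 2]
6. n6.depth = "vp"  [terminal]
7. n7.lab = 27  [terminal]
8. n5.sig = true  [true]
9. n5.ok = -4  [b.lab - 31]
10. n2.pre = false  [S₀.sig == true]
11. n8.mk = 6  [len(e.hot) + 4]
12. n9.live = 10  [B.mk + 4]
13. n9.ok = -5  [B.mk - 11]
14. n10.lab = 30  [terminal]
15. n11.hot = "vp"  [terminal]
16. n9.val = 2  [b.lab - 28]
17. n12.wid = true  [terminal]
18. n13.fin = 20  [(if h.wid then C.val else B.mk) + 18]
19. n14.hot = "yv"  [terminal]
20. n15.wid = false  [terminal]
21. n13.wid = 29  [D.fin + 9]
22. n8.pre = true  [D.wid > 28]
23. n0.sig = true  [B₀.pre == false]
24. n0.ok = 11  [len(e.hot) + 9]

29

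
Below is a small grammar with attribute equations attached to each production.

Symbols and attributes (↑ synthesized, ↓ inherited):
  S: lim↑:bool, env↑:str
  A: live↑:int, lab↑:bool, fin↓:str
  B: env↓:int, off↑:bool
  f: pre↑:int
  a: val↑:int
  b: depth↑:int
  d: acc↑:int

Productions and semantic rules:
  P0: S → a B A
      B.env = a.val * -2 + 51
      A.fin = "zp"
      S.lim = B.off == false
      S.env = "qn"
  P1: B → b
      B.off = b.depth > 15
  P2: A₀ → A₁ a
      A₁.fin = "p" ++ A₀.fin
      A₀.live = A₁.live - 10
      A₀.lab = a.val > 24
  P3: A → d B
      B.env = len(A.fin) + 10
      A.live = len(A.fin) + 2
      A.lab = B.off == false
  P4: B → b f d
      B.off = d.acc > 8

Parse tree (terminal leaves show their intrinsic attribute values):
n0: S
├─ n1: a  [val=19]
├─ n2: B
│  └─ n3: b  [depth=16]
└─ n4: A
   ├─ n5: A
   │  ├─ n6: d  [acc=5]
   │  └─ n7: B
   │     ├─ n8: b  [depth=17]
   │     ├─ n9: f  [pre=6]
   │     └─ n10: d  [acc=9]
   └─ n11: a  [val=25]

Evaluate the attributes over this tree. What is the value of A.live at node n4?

1. n1.val = 19  [terminal]
2. n2.env = 13  [a.val * -2 + 51]
3. n3.depth = 16  [terminal]
4. n2.off = true  [b.depth > 15]
5. n4.fin = "zp"  ["zp"]
6. n5.fin = "pzp"  ["p" ++ A₀.fin]
7. n6.acc = 5  [terminal]
8. n7.env = 13  [len(A.fin) + 10]
9. n8.depth = 17  [terminal]
10. n9.pre = 6  [terminal]
11. n10.acc = 9  [terminal]
12. n7.off = true  [d.acc > 8]
13. n5.live = 5  [len(A.fin) + 2]
14. n5.lab = false  [B.off == false]
15. n11.val = 25  [terminal]
16. n4.live = -5  [A₁.live - 10]
17. n4.lab = true  [a.val > 24]
18. n0.lim = false  [B.off == false]
19. n0.env = "qn"  ["qn"]

-5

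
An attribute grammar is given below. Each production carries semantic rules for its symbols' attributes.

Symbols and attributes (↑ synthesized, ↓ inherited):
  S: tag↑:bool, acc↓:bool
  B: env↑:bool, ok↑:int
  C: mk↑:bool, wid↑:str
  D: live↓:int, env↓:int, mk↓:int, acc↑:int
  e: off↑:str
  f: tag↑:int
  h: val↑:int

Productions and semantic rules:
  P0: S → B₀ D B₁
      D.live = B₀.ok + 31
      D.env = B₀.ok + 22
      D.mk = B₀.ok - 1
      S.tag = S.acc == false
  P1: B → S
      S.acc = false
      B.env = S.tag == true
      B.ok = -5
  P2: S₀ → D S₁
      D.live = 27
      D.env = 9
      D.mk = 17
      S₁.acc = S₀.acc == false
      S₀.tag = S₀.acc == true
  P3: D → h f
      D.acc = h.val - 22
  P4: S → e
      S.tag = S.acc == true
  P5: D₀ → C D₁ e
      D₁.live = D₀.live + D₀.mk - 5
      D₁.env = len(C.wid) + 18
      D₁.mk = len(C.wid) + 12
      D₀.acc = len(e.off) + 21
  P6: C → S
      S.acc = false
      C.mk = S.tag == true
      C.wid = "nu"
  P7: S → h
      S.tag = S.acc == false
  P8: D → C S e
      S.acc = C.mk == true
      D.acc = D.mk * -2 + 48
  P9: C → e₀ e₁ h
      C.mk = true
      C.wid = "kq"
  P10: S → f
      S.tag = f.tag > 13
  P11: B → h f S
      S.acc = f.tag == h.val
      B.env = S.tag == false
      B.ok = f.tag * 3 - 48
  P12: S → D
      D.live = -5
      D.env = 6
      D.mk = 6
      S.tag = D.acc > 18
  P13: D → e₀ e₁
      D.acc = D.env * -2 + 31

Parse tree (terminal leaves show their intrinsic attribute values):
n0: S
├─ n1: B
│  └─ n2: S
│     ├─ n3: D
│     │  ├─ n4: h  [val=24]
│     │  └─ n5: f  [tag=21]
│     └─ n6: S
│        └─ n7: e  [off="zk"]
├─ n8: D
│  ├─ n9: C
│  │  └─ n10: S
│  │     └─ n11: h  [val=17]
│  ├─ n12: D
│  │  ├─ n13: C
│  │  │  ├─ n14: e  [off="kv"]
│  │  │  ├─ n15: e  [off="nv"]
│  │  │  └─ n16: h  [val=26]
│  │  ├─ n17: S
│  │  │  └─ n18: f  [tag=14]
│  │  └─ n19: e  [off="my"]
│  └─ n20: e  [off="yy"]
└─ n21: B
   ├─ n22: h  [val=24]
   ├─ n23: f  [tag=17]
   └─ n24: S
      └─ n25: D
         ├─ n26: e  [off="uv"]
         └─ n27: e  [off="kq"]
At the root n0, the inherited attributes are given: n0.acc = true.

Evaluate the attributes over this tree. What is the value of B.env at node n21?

false

1. n0.acc = true  [given at root]
2. n2.acc = false  [false]
3. n3.live = 27  [27]
4. n3.env = 9  [9]
5. n3.mk = 17  [17]
6. n4.val = 24  [terminal]
7. n5.tag = 21  [terminal]
8. n3.acc = 2  [h.val - 22]
9. n6.acc = true  [S₀.acc == false]
10. n7.off = "zk"  [terminal]
11. n6.tag = true  [S.acc == true]
12. n2.tag = false  [S₀.acc == true]
13. n1.env = false  [S.tag == true]
14. n1.ok = -5  [-5]
15. n8.live = 26  [B₀.ok + 31]
16. n8.env = 17  [B₀.ok + 22]
17. n8.mk = -6  [B₀.ok - 1]
18. n10.acc = false  [false]
19. n11.val = 17  [terminal]
20. n10.tag = true  [S.acc == false]
21. n9.mk = true  [S.tag == true]
22. n9.wid = "nu"  ["nu"]
23. n12.live = 15  [D₀.live + D₀.mk - 5]
24. n12.env = 20  [len(C.wid) + 18]
25. n12.mk = 14  [len(C.wid) + 12]
26. n14.off = "kv"  [terminal]
27. n15.off = "nv"  [terminal]
28. n16.val = 26  [terminal]
29. n13.mk = true  [true]
30. n13.wid = "kq"  ["kq"]
31. n17.acc = true  [C.mk == true]
32. n18.tag = 14  [terminal]
33. n17.tag = true  [f.tag > 13]
34. n19.off = "my"  [terminal]
35. n12.acc = 20  [D.mk * -2 + 48]
36. n20.off = "yy"  [terminal]
37. n8.acc = 23  [len(e.off) + 21]
38. n22.val = 24  [terminal]
39. n23.tag = 17  [terminal]
40. n24.acc = false  [f.tag == h.val]
41. n25.live = -5  [-5]
42. n25.env = 6  [6]
43. n25.mk = 6  [6]
44. n26.off = "uv"  [terminal]
45. n27.off = "kq"  [terminal]
46. n25.acc = 19  [D.env * -2 + 31]
47. n24.tag = true  [D.acc > 18]
48. n21.env = false  [S.tag == false]
49. n21.ok = 3  [f.tag * 3 - 48]
50. n0.tag = false  [S.acc == false]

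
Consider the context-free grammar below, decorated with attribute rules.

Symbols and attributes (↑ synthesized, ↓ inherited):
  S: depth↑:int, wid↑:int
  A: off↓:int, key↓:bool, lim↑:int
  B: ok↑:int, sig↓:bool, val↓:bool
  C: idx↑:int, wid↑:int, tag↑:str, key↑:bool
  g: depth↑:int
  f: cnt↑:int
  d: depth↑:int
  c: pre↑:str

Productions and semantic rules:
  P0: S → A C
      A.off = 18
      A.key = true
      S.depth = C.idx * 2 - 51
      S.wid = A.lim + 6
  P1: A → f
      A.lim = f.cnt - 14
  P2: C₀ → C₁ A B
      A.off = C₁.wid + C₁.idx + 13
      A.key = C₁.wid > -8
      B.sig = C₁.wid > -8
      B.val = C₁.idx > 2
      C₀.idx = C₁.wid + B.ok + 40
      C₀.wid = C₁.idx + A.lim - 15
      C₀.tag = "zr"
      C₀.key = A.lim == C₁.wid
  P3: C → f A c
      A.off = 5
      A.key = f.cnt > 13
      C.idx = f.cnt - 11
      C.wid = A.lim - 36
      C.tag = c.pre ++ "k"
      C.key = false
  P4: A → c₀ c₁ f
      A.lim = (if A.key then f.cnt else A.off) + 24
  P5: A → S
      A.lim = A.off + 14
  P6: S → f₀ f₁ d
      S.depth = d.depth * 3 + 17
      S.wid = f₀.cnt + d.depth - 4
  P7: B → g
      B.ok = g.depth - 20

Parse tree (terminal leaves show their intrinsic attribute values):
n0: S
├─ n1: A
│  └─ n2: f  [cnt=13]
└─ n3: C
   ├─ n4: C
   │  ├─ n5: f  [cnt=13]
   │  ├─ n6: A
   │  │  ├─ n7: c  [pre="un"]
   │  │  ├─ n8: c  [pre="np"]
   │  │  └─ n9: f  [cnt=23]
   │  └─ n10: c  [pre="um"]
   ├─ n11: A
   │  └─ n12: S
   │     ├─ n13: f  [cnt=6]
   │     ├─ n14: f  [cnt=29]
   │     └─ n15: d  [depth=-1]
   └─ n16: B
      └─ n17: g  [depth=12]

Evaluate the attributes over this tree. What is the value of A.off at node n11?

1. n1.off = 18  [18]
2. n1.key = true  [true]
3. n2.cnt = 13  [terminal]
4. n1.lim = -1  [f.cnt - 14]
5. n5.cnt = 13  [terminal]
6. n6.off = 5  [5]
7. n6.key = false  [f.cnt > 13]
8. n7.pre = "un"  [terminal]
9. n8.pre = "np"  [terminal]
10. n9.cnt = 23  [terminal]
11. n6.lim = 29  [(if A.key then f.cnt else A.off) + 24]
12. n10.pre = "um"  [terminal]
13. n4.idx = 2  [f.cnt - 11]
14. n4.wid = -7  [A.lim - 36]
15. n4.tag = "umk"  [c.pre ++ "k"]
16. n4.key = false  [false]
17. n11.off = 8  [C₁.wid + C₁.idx + 13]
18. n11.key = true  [C₁.wid > -8]
19. n13.cnt = 6  [terminal]
20. n14.cnt = 29  [terminal]
21. n15.depth = -1  [terminal]
22. n12.depth = 14  [d.depth * 3 + 17]
23. n12.wid = 1  [f₀.cnt + d.depth - 4]
24. n11.lim = 22  [A.off + 14]
25. n16.sig = true  [C₁.wid > -8]
26. n16.val = false  [C₁.idx > 2]
27. n17.depth = 12  [terminal]
28. n16.ok = -8  [g.depth - 20]
29. n3.idx = 25  [C₁.wid + B.ok + 40]
30. n3.wid = 9  [C₁.idx + A.lim - 15]
31. n3.tag = "zr"  ["zr"]
32. n3.key = false  [A.lim == C₁.wid]
33. n0.depth = -1  [C.idx * 2 - 51]
34. n0.wid = 5  [A.lim + 6]

8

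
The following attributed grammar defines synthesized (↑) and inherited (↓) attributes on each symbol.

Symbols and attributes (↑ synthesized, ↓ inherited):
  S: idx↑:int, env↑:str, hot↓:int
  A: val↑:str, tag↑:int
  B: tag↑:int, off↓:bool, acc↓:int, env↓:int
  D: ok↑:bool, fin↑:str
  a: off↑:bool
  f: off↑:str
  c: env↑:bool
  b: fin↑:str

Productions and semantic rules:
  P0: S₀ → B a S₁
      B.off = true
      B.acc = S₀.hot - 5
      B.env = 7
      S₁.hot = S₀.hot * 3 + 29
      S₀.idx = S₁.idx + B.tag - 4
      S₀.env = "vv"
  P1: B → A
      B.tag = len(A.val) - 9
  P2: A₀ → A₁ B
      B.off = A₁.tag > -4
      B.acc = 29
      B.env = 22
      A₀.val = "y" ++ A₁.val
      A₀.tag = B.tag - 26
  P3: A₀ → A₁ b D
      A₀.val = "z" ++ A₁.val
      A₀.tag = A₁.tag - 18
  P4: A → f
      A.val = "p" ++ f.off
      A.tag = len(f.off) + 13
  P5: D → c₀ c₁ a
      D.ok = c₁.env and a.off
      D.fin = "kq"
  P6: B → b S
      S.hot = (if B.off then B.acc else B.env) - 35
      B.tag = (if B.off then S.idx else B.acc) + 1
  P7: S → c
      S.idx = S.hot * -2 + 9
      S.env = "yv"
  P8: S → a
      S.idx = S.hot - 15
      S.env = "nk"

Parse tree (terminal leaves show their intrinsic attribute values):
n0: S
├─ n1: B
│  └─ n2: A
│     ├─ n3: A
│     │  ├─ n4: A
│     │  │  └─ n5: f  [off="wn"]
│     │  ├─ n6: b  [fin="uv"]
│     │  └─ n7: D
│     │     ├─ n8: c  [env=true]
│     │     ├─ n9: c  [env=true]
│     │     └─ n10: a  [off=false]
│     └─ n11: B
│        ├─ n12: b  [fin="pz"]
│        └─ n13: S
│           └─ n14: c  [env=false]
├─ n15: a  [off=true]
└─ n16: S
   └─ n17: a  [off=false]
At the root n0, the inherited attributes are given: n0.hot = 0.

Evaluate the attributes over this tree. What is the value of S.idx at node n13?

21

1. n0.hot = 0  [given at root]
2. n1.off = true  [true]
3. n1.acc = -5  [S₀.hot - 5]
4. n1.env = 7  [7]
5. n5.off = "wn"  [terminal]
6. n4.val = "pwn"  ["p" ++ f.off]
7. n4.tag = 15  [len(f.off) + 13]
8. n6.fin = "uv"  [terminal]
9. n8.env = true  [terminal]
10. n9.env = true  [terminal]
11. n10.off = false  [terminal]
12. n7.ok = false  [c₁.env and a.off]
13. n7.fin = "kq"  ["kq"]
14. n3.val = "zpwn"  ["z" ++ A₁.val]
15. n3.tag = -3  [A₁.tag - 18]
16. n11.off = true  [A₁.tag > -4]
17. n11.acc = 29  [29]
18. n11.env = 22  [22]
19. n12.fin = "pz"  [terminal]
20. n13.hot = -6  [(if B.off then B.acc else B.env) - 35]
21. n14.env = false  [terminal]
22. n13.idx = 21  [S.hot * -2 + 9]
23. n13.env = "yv"  ["yv"]
24. n11.tag = 22  [(if B.off then S.idx else B.acc) + 1]
25. n2.val = "yzpwn"  ["y" ++ A₁.val]
26. n2.tag = -4  [B.tag - 26]
27. n1.tag = -4  [len(A.val) - 9]
28. n15.off = true  [terminal]
29. n16.hot = 29  [S₀.hot * 3 + 29]
30. n17.off = false  [terminal]
31. n16.idx = 14  [S.hot - 15]
32. n16.env = "nk"  ["nk"]
33. n0.idx = 6  [S₁.idx + B.tag - 4]
34. n0.env = "vv"  ["vv"]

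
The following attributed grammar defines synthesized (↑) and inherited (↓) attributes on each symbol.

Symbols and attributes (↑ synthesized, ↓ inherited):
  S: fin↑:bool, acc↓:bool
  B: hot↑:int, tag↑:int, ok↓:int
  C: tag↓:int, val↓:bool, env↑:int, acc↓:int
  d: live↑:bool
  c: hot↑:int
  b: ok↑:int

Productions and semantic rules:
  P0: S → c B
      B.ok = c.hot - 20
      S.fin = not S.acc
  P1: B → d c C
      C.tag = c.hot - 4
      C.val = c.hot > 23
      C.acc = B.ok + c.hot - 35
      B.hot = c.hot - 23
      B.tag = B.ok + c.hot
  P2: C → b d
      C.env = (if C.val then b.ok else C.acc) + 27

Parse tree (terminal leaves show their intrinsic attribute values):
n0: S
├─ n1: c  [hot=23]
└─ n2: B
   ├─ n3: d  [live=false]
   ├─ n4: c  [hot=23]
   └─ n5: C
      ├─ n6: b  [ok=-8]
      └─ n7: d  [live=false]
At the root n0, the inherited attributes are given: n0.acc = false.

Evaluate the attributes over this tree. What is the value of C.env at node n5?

1. n0.acc = false  [given at root]
2. n1.hot = 23  [terminal]
3. n2.ok = 3  [c.hot - 20]
4. n3.live = false  [terminal]
5. n4.hot = 23  [terminal]
6. n5.tag = 19  [c.hot - 4]
7. n5.val = false  [c.hot > 23]
8. n5.acc = -9  [B.ok + c.hot - 35]
9. n6.ok = -8  [terminal]
10. n7.live = false  [terminal]
11. n5.env = 18  [(if C.val then b.ok else C.acc) + 27]
12. n2.hot = 0  [c.hot - 23]
13. n2.tag = 26  [B.ok + c.hot]
14. n0.fin = true  [not S.acc]

18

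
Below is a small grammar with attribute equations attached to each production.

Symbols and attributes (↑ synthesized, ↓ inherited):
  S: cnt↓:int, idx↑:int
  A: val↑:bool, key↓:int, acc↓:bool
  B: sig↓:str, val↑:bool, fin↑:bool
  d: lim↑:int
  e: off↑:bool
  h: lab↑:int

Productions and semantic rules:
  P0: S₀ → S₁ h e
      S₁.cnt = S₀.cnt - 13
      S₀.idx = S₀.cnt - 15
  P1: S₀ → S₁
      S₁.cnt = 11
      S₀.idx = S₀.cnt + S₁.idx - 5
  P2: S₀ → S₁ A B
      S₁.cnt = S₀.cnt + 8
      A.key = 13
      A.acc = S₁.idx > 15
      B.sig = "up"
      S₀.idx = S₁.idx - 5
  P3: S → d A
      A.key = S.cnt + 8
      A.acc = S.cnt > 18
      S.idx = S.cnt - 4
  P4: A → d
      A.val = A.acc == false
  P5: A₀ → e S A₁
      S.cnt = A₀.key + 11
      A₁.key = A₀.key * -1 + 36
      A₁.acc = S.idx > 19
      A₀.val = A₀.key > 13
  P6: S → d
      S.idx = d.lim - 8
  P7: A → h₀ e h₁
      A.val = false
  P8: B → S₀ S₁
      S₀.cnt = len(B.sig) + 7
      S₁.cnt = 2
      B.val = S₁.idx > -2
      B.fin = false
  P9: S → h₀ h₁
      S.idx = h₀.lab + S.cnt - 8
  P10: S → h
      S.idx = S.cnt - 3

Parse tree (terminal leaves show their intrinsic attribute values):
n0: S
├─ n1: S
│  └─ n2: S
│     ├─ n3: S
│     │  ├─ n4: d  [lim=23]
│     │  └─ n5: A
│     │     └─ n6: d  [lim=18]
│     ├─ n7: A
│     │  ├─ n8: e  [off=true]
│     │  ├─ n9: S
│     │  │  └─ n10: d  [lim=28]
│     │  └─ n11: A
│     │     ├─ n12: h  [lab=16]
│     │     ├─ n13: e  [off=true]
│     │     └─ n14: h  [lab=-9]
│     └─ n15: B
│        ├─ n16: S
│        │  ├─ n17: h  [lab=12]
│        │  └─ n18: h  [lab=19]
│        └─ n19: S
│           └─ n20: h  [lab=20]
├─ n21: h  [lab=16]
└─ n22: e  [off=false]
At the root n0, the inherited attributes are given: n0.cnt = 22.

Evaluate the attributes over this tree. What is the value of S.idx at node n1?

1. n0.cnt = 22  [given at root]
2. n1.cnt = 9  [S₀.cnt - 13]
3. n2.cnt = 11  [11]
4. n3.cnt = 19  [S₀.cnt + 8]
5. n4.lim = 23  [terminal]
6. n5.key = 27  [S.cnt + 8]
7. n5.acc = true  [S.cnt > 18]
8. n6.lim = 18  [terminal]
9. n5.val = false  [A.acc == false]
10. n3.idx = 15  [S.cnt - 4]
11. n7.key = 13  [13]
12. n7.acc = false  [S₁.idx > 15]
13. n8.off = true  [terminal]
14. n9.cnt = 24  [A₀.key + 11]
15. n10.lim = 28  [terminal]
16. n9.idx = 20  [d.lim - 8]
17. n11.key = 23  [A₀.key * -1 + 36]
18. n11.acc = true  [S.idx > 19]
19. n12.lab = 16  [terminal]
20. n13.off = true  [terminal]
21. n14.lab = -9  [terminal]
22. n11.val = false  [false]
23. n7.val = false  [A₀.key > 13]
24. n15.sig = "up"  ["up"]
25. n16.cnt = 9  [len(B.sig) + 7]
26. n17.lab = 12  [terminal]
27. n18.lab = 19  [terminal]
28. n16.idx = 13  [h₀.lab + S.cnt - 8]
29. n19.cnt = 2  [2]
30. n20.lab = 20  [terminal]
31. n19.idx = -1  [S.cnt - 3]
32. n15.val = true  [S₁.idx > -2]
33. n15.fin = false  [false]
34. n2.idx = 10  [S₁.idx - 5]
35. n1.idx = 14  [S₀.cnt + S₁.idx - 5]
36. n21.lab = 16  [terminal]
37. n22.off = false  [terminal]
38. n0.idx = 7  [S₀.cnt - 15]

14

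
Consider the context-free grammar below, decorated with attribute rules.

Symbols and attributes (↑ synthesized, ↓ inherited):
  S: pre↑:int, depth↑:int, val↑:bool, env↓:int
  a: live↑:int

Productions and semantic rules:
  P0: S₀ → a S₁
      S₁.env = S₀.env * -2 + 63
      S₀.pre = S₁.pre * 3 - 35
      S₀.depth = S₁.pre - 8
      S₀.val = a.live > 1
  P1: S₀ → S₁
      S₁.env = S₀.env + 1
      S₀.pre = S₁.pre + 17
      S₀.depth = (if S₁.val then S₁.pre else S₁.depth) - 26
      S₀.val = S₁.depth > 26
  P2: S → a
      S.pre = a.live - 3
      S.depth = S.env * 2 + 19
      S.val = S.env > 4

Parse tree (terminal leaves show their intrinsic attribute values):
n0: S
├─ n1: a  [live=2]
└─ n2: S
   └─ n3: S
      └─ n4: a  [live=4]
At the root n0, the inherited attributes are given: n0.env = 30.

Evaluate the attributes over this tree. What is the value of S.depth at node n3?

1. n0.env = 30  [given at root]
2. n1.live = 2  [terminal]
3. n2.env = 3  [S₀.env * -2 + 63]
4. n3.env = 4  [S₀.env + 1]
5. n4.live = 4  [terminal]
6. n3.pre = 1  [a.live - 3]
7. n3.depth = 27  [S.env * 2 + 19]
8. n3.val = false  [S.env > 4]
9. n2.pre = 18  [S₁.pre + 17]
10. n2.depth = 1  [(if S₁.val then S₁.pre else S₁.depth) - 26]
11. n2.val = true  [S₁.depth > 26]
12. n0.pre = 19  [S₁.pre * 3 - 35]
13. n0.depth = 10  [S₁.pre - 8]
14. n0.val = true  [a.live > 1]

27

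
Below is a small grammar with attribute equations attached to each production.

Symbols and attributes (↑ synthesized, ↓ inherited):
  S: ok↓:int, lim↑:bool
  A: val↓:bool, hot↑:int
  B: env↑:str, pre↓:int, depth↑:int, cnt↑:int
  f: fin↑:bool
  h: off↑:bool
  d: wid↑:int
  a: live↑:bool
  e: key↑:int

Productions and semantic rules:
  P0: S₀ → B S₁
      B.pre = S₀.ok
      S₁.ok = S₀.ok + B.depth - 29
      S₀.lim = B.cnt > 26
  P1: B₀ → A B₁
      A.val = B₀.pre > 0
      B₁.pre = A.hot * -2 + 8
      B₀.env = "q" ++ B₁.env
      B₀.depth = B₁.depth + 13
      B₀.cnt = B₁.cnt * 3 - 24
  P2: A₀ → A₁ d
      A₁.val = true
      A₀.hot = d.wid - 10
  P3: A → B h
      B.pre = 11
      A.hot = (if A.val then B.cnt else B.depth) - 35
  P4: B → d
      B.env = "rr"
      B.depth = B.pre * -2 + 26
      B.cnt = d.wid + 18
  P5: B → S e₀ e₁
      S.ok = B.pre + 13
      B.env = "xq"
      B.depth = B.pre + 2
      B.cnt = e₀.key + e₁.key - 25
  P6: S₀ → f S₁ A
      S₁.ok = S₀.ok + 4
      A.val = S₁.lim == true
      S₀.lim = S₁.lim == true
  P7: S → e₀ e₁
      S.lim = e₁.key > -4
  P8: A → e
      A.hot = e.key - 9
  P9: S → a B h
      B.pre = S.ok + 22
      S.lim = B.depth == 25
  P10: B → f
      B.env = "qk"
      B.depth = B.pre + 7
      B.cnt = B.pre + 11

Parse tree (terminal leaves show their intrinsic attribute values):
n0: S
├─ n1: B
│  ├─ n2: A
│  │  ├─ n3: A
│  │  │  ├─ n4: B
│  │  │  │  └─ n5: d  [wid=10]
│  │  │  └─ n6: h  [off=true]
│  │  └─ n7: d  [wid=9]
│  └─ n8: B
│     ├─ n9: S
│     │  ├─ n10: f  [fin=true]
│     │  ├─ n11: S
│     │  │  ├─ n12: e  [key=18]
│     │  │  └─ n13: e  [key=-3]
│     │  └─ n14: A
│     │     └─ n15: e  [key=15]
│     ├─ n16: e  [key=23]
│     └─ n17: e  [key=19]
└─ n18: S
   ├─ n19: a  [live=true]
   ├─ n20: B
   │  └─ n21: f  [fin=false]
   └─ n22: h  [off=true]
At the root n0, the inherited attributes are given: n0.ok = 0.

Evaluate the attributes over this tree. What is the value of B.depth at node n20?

25

1. n0.ok = 0  [given at root]
2. n1.pre = 0  [S₀.ok]
3. n2.val = false  [B₀.pre > 0]
4. n3.val = true  [true]
5. n4.pre = 11  [11]
6. n5.wid = 10  [terminal]
7. n4.env = "rr"  ["rr"]
8. n4.depth = 4  [B.pre * -2 + 26]
9. n4.cnt = 28  [d.wid + 18]
10. n6.off = true  [terminal]
11. n3.hot = -7  [(if A.val then B.cnt else B.depth) - 35]
12. n7.wid = 9  [terminal]
13. n2.hot = -1  [d.wid - 10]
14. n8.pre = 10  [A.hot * -2 + 8]
15. n9.ok = 23  [B.pre + 13]
16. n10.fin = true  [terminal]
17. n11.ok = 27  [S₀.ok + 4]
18. n12.key = 18  [terminal]
19. n13.key = -3  [terminal]
20. n11.lim = true  [e₁.key > -4]
21. n14.val = true  [S₁.lim == true]
22. n15.key = 15  [terminal]
23. n14.hot = 6  [e.key - 9]
24. n9.lim = true  [S₁.lim == true]
25. n16.key = 23  [terminal]
26. n17.key = 19  [terminal]
27. n8.env = "xq"  ["xq"]
28. n8.depth = 12  [B.pre + 2]
29. n8.cnt = 17  [e₀.key + e₁.key - 25]
30. n1.env = "qxq"  ["q" ++ B₁.env]
31. n1.depth = 25  [B₁.depth + 13]
32. n1.cnt = 27  [B₁.cnt * 3 - 24]
33. n18.ok = -4  [S₀.ok + B.depth - 29]
34. n19.live = true  [terminal]
35. n20.pre = 18  [S.ok + 22]
36. n21.fin = false  [terminal]
37. n20.env = "qk"  ["qk"]
38. n20.depth = 25  [B.pre + 7]
39. n20.cnt = 29  [B.pre + 11]
40. n22.off = true  [terminal]
41. n18.lim = true  [B.depth == 25]
42. n0.lim = true  [B.cnt > 26]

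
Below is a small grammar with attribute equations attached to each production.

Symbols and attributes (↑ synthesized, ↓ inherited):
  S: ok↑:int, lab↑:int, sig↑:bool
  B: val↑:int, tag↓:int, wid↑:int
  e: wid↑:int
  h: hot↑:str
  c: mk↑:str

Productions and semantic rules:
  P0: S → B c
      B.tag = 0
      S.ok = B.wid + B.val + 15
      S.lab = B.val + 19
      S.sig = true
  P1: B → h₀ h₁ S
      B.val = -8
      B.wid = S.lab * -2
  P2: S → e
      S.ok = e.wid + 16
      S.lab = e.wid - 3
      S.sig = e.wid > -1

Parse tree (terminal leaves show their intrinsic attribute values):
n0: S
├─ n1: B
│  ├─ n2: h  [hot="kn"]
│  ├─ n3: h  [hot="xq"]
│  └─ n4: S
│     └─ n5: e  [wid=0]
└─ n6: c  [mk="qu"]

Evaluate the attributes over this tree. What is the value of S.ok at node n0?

1. n1.tag = 0  [0]
2. n2.hot = "kn"  [terminal]
3. n3.hot = "xq"  [terminal]
4. n5.wid = 0  [terminal]
5. n4.ok = 16  [e.wid + 16]
6. n4.lab = -3  [e.wid - 3]
7. n4.sig = true  [e.wid > -1]
8. n1.val = -8  [-8]
9. n1.wid = 6  [S.lab * -2]
10. n6.mk = "qu"  [terminal]
11. n0.ok = 13  [B.wid + B.val + 15]
12. n0.lab = 11  [B.val + 19]
13. n0.sig = true  [true]

13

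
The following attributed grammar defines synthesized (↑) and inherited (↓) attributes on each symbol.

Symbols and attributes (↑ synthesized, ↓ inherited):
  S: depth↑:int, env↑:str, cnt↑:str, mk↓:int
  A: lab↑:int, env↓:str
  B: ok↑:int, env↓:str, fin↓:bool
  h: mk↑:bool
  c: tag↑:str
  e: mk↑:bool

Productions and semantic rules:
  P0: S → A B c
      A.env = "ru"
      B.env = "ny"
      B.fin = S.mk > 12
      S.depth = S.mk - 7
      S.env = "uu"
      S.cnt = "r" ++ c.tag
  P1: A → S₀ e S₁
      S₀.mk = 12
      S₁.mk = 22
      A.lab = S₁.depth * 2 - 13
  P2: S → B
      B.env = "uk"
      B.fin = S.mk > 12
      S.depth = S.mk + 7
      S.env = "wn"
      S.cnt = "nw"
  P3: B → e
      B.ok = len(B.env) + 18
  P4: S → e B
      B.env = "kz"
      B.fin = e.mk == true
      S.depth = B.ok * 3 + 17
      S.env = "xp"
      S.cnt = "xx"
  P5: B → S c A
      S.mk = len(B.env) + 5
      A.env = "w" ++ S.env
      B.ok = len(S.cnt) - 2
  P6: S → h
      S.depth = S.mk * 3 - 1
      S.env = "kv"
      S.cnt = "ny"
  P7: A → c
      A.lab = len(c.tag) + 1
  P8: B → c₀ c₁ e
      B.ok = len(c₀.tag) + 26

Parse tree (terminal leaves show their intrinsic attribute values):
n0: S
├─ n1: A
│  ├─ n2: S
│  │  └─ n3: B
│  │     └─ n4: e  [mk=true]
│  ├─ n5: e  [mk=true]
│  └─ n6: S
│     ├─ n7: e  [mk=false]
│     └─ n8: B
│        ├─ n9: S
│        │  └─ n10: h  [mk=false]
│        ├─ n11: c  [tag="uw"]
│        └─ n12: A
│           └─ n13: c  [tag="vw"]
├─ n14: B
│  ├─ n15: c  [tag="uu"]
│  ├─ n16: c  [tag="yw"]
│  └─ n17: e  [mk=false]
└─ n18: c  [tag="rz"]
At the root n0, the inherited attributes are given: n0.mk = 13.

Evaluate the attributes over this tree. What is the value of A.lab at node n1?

21

1. n0.mk = 13  [given at root]
2. n1.env = "ru"  ["ru"]
3. n2.mk = 12  [12]
4. n3.env = "uk"  ["uk"]
5. n3.fin = false  [S.mk > 12]
6. n4.mk = true  [terminal]
7. n3.ok = 20  [len(B.env) + 18]
8. n2.depth = 19  [S.mk + 7]
9. n2.env = "wn"  ["wn"]
10. n2.cnt = "nw"  ["nw"]
11. n5.mk = true  [terminal]
12. n6.mk = 22  [22]
13. n7.mk = false  [terminal]
14. n8.env = "kz"  ["kz"]
15. n8.fin = false  [e.mk == true]
16. n9.mk = 7  [len(B.env) + 5]
17. n10.mk = false  [terminal]
18. n9.depth = 20  [S.mk * 3 - 1]
19. n9.env = "kv"  ["kv"]
20. n9.cnt = "ny"  ["ny"]
21. n11.tag = "uw"  [terminal]
22. n12.env = "wkv"  ["w" ++ S.env]
23. n13.tag = "vw"  [terminal]
24. n12.lab = 3  [len(c.tag) + 1]
25. n8.ok = 0  [len(S.cnt) - 2]
26. n6.depth = 17  [B.ok * 3 + 17]
27. n6.env = "xp"  ["xp"]
28. n6.cnt = "xx"  ["xx"]
29. n1.lab = 21  [S₁.depth * 2 - 13]
30. n14.env = "ny"  ["ny"]
31. n14.fin = true  [S.mk > 12]
32. n15.tag = "uu"  [terminal]
33. n16.tag = "yw"  [terminal]
34. n17.mk = false  [terminal]
35. n14.ok = 28  [len(c₀.tag) + 26]
36. n18.tag = "rz"  [terminal]
37. n0.depth = 6  [S.mk - 7]
38. n0.env = "uu"  ["uu"]
39. n0.cnt = "rrz"  ["r" ++ c.tag]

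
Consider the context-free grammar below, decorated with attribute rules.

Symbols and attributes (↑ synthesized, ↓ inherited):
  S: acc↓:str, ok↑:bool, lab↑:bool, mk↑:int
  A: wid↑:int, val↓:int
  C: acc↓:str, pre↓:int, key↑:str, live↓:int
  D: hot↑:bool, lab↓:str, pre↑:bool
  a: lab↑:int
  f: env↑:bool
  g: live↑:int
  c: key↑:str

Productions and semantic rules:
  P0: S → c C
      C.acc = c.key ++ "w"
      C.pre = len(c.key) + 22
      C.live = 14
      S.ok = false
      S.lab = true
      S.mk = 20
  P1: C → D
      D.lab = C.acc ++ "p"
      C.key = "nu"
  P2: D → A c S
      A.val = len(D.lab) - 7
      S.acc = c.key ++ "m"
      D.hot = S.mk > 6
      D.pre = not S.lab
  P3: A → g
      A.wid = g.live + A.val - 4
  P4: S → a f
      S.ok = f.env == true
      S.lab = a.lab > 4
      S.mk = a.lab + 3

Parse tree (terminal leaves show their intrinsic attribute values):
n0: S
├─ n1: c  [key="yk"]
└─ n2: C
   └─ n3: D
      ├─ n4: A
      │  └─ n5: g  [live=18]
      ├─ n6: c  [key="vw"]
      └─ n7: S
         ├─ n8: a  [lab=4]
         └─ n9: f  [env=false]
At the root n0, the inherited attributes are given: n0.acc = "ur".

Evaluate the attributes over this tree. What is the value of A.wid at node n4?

1. n0.acc = "ur"  [given at root]
2. n1.key = "yk"  [terminal]
3. n2.acc = "ykw"  [c.key ++ "w"]
4. n2.pre = 24  [len(c.key) + 22]
5. n2.live = 14  [14]
6. n3.lab = "ykwp"  [C.acc ++ "p"]
7. n4.val = -3  [len(D.lab) - 7]
8. n5.live = 18  [terminal]
9. n4.wid = 11  [g.live + A.val - 4]
10. n6.key = "vw"  [terminal]
11. n7.acc = "vwm"  [c.key ++ "m"]
12. n8.lab = 4  [terminal]
13. n9.env = false  [terminal]
14. n7.ok = false  [f.env == true]
15. n7.lab = false  [a.lab > 4]
16. n7.mk = 7  [a.lab + 3]
17. n3.hot = true  [S.mk > 6]
18. n3.pre = true  [not S.lab]
19. n2.key = "nu"  ["nu"]
20. n0.ok = false  [false]
21. n0.lab = true  [true]
22. n0.mk = 20  [20]

11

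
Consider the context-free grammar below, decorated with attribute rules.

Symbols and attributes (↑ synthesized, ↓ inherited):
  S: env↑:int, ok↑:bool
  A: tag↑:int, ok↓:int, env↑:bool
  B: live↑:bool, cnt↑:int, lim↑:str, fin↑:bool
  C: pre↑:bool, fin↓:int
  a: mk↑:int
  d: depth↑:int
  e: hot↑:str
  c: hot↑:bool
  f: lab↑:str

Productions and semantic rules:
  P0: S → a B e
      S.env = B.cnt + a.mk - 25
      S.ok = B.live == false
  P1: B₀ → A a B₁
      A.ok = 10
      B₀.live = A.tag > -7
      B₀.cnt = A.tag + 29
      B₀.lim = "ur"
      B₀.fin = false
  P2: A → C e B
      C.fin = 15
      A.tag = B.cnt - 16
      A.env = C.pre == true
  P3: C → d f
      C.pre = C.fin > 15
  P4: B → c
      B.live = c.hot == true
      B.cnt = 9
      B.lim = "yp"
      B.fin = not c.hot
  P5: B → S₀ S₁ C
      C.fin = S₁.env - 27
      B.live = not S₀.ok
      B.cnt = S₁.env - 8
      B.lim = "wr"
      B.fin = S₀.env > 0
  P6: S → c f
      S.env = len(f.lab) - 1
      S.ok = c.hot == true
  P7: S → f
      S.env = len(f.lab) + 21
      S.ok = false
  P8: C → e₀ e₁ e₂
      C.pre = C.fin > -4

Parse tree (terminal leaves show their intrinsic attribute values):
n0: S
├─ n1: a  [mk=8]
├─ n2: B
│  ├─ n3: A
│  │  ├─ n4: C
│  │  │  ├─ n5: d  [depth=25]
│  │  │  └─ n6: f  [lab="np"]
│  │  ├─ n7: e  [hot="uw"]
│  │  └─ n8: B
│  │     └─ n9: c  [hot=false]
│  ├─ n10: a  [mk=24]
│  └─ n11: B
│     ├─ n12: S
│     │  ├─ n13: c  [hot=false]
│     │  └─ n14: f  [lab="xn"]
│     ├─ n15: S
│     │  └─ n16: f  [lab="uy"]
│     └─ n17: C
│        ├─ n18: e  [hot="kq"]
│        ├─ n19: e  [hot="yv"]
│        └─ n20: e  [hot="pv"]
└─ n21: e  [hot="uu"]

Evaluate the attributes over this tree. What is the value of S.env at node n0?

5

1. n1.mk = 8  [terminal]
2. n3.ok = 10  [10]
3. n4.fin = 15  [15]
4. n5.depth = 25  [terminal]
5. n6.lab = "np"  [terminal]
6. n4.pre = false  [C.fin > 15]
7. n7.hot = "uw"  [terminal]
8. n9.hot = false  [terminal]
9. n8.live = false  [c.hot == true]
10. n8.cnt = 9  [9]
11. n8.lim = "yp"  ["yp"]
12. n8.fin = true  [not c.hot]
13. n3.tag = -7  [B.cnt - 16]
14. n3.env = false  [C.pre == true]
15. n10.mk = 24  [terminal]
16. n13.hot = false  [terminal]
17. n14.lab = "xn"  [terminal]
18. n12.env = 1  [len(f.lab) - 1]
19. n12.ok = false  [c.hot == true]
20. n16.lab = "uy"  [terminal]
21. n15.env = 23  [len(f.lab) + 21]
22. n15.ok = false  [false]
23. n17.fin = -4  [S₁.env - 27]
24. n18.hot = "kq"  [terminal]
25. n19.hot = "yv"  [terminal]
26. n20.hot = "pv"  [terminal]
27. n17.pre = false  [C.fin > -4]
28. n11.live = true  [not S₀.ok]
29. n11.cnt = 15  [S₁.env - 8]
30. n11.lim = "wr"  ["wr"]
31. n11.fin = true  [S₀.env > 0]
32. n2.live = false  [A.tag > -7]
33. n2.cnt = 22  [A.tag + 29]
34. n2.lim = "ur"  ["ur"]
35. n2.fin = false  [false]
36. n21.hot = "uu"  [terminal]
37. n0.env = 5  [B.cnt + a.mk - 25]
38. n0.ok = true  [B.live == false]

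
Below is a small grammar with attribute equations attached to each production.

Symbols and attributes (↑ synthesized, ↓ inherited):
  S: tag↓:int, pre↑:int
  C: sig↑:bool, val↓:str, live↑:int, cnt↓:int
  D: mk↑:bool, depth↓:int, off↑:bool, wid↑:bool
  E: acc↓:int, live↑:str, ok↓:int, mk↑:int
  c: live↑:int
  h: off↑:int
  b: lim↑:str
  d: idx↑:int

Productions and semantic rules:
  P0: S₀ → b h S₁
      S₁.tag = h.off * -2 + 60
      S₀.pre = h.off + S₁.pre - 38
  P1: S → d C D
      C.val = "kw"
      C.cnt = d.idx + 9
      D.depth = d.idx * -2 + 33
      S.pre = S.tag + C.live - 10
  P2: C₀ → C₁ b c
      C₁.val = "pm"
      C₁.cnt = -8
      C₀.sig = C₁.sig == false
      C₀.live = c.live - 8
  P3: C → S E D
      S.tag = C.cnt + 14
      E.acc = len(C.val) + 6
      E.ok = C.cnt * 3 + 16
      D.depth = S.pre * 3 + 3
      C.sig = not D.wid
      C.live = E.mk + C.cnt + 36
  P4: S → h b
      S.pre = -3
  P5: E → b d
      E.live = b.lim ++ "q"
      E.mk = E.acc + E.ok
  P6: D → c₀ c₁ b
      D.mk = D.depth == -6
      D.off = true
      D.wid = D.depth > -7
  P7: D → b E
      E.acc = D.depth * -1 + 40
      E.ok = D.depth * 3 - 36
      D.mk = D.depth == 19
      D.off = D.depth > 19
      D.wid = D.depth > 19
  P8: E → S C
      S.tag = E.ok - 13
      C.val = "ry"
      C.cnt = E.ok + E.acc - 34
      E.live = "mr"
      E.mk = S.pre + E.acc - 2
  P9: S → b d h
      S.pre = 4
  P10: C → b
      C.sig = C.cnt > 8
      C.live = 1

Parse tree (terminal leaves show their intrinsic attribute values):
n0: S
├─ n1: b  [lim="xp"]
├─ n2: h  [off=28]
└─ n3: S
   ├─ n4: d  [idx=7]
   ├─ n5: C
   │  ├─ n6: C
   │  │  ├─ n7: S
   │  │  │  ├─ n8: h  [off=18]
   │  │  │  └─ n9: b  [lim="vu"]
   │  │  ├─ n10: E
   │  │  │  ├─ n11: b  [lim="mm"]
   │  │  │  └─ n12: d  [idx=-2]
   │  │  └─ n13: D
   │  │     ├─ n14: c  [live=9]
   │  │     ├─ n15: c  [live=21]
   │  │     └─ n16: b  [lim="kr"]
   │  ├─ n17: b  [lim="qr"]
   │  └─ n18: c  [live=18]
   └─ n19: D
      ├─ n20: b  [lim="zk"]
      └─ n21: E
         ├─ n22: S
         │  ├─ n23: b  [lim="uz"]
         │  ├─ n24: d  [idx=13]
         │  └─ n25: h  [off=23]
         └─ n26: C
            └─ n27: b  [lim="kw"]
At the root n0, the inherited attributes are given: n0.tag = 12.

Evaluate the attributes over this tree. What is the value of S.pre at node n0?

-6

1. n0.tag = 12  [given at root]
2. n1.lim = "xp"  [terminal]
3. n2.off = 28  [terminal]
4. n3.tag = 4  [h.off * -2 + 60]
5. n4.idx = 7  [terminal]
6. n5.val = "kw"  ["kw"]
7. n5.cnt = 16  [d.idx + 9]
8. n6.val = "pm"  ["pm"]
9. n6.cnt = -8  [-8]
10. n7.tag = 6  [C.cnt + 14]
11. n8.off = 18  [terminal]
12. n9.lim = "vu"  [terminal]
13. n7.pre = -3  [-3]
14. n10.acc = 8  [len(C.val) + 6]
15. n10.ok = -8  [C.cnt * 3 + 16]
16. n11.lim = "mm"  [terminal]
17. n12.idx = -2  [terminal]
18. n10.live = "mmq"  [b.lim ++ "q"]
19. n10.mk = 0  [E.acc + E.ok]
20. n13.depth = -6  [S.pre * 3 + 3]
21. n14.live = 9  [terminal]
22. n15.live = 21  [terminal]
23. n16.lim = "kr"  [terminal]
24. n13.mk = true  [D.depth == -6]
25. n13.off = true  [true]
26. n13.wid = true  [D.depth > -7]
27. n6.sig = false  [not D.wid]
28. n6.live = 28  [E.mk + C.cnt + 36]
29. n17.lim = "qr"  [terminal]
30. n18.live = 18  [terminal]
31. n5.sig = true  [C₁.sig == false]
32. n5.live = 10  [c.live - 8]
33. n19.depth = 19  [d.idx * -2 + 33]
34. n20.lim = "zk"  [terminal]
35. n21.acc = 21  [D.depth * -1 + 40]
36. n21.ok = 21  [D.depth * 3 - 36]
37. n22.tag = 8  [E.ok - 13]
38. n23.lim = "uz"  [terminal]
39. n24.idx = 13  [terminal]
40. n25.off = 23  [terminal]
41. n22.pre = 4  [4]
42. n26.val = "ry"  ["ry"]
43. n26.cnt = 8  [E.ok + E.acc - 34]
44. n27.lim = "kw"  [terminal]
45. n26.sig = false  [C.cnt > 8]
46. n26.live = 1  [1]
47. n21.live = "mr"  ["mr"]
48. n21.mk = 23  [S.pre + E.acc - 2]
49. n19.mk = true  [D.depth == 19]
50. n19.off = false  [D.depth > 19]
51. n19.wid = false  [D.depth > 19]
52. n3.pre = 4  [S.tag + C.live - 10]
53. n0.pre = -6  [h.off + S₁.pre - 38]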